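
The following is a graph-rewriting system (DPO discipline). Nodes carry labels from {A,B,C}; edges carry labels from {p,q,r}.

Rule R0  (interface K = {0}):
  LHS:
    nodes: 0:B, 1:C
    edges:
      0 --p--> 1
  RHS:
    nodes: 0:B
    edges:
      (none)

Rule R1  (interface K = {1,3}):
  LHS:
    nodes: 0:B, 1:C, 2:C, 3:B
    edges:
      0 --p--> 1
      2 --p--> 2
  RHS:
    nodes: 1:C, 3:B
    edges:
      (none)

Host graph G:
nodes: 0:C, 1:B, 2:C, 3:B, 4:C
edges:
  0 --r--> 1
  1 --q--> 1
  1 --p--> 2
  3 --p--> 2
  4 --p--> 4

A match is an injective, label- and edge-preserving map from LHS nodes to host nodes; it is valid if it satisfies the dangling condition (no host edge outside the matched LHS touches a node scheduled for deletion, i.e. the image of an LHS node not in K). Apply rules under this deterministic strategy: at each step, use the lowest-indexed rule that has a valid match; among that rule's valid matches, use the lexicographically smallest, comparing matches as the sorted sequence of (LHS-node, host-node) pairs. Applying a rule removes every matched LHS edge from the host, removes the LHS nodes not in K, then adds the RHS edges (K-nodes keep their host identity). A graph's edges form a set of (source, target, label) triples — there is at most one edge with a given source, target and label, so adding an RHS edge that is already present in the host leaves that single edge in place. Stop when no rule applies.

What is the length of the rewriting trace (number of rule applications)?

start.  V:5 E:5  edges: 0-r->1 1-q->1 1-p->2 3-p->2 4-p->4
1. fire R1 via {0↦3, 1↦2, 2↦4, 3↦1}  →  V:3 E:3  edges: 0-r->1 1-q->1 1-p->2
2. fire R0 via {0↦1, 1↦2}  →  V:2 E:2  edges: 0-r->1 1-q->1
normal form: no rule applies after step 2

Answer: 2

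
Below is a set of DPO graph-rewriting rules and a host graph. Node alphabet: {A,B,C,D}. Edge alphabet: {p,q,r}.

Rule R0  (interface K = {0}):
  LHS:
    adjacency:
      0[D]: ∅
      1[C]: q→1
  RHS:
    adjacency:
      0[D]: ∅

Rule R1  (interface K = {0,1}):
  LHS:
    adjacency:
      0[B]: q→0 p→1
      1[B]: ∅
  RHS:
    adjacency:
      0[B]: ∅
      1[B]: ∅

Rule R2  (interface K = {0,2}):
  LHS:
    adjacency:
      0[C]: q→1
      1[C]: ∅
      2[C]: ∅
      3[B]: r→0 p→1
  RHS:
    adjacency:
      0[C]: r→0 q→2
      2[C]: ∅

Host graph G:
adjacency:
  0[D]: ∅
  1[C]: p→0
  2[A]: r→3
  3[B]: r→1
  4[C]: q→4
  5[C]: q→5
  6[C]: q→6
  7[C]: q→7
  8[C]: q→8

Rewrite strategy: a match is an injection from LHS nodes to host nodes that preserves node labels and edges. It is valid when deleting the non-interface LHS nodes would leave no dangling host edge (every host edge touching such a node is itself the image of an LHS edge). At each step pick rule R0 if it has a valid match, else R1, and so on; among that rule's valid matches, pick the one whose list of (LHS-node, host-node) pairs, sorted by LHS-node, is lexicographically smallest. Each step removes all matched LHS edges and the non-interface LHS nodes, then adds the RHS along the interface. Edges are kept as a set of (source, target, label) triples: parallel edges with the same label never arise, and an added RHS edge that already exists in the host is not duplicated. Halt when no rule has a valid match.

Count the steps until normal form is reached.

initial: |V|=9 |E|=8  E = 1-p->0 2-r->3 3-r->1 4-q->4 5-q->5 6-q->6 7-q->7 8-q->8
step 1: apply R0 at {0↦0, 1↦4}  → |V|=8 |E|=7  E = 1-p->0 2-r->3 3-r->1 5-q->5 6-q->6 7-q->7 8-q->8
step 2: apply R0 at {0↦0, 1↦5}  → |V|=7 |E|=6  E = 1-p->0 2-r->3 3-r->1 6-q->6 7-q->7 8-q->8
step 3: apply R0 at {0↦0, 1↦6}  → |V|=6 |E|=5  E = 1-p->0 2-r->3 3-r->1 7-q->7 8-q->8
step 4: apply R0 at {0↦0, 1↦7}  → |V|=5 |E|=4  E = 1-p->0 2-r->3 3-r->1 8-q->8
step 5: apply R0 at {0↦0, 1↦8}  → |V|=4 |E|=3  E = 1-p->0 2-r->3 3-r->1
final graph: no rule applies after step 5

Answer: 5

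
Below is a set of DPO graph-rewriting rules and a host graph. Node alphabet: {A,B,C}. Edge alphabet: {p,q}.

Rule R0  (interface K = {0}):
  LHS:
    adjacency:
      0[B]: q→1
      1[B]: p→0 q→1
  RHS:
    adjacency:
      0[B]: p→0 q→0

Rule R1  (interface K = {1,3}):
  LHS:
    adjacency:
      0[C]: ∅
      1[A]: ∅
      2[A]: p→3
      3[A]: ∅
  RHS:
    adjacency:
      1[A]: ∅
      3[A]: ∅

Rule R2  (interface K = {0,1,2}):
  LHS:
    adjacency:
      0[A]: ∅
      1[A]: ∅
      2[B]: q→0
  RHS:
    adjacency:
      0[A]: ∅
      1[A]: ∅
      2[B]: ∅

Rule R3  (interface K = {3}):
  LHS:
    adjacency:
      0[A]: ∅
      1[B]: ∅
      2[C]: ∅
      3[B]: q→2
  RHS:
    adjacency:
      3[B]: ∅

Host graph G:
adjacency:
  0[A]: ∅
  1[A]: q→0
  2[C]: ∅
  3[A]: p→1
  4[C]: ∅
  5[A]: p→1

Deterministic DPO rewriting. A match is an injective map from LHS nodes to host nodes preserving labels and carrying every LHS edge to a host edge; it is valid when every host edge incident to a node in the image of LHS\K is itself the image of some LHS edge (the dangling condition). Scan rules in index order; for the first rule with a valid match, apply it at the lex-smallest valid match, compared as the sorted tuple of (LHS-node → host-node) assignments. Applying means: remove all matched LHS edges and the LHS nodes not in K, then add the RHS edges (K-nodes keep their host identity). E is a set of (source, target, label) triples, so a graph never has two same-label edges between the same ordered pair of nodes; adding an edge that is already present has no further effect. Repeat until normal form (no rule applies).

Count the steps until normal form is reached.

Answer: 2

Rewrite trace:
start.  V:6 E:3  edges: 1-q->0 3-p->1 5-p->1
1. fire R1 via {0↦2, 1↦0, 2↦3, 3↦1}  →  V:4 E:2  edges: 1-q->0 5-p->1
2. fire R1 via {0↦4, 1↦0, 2↦5, 3↦1}  →  V:2 E:1  edges: 1-q->0
final graph: no rule applies after step 2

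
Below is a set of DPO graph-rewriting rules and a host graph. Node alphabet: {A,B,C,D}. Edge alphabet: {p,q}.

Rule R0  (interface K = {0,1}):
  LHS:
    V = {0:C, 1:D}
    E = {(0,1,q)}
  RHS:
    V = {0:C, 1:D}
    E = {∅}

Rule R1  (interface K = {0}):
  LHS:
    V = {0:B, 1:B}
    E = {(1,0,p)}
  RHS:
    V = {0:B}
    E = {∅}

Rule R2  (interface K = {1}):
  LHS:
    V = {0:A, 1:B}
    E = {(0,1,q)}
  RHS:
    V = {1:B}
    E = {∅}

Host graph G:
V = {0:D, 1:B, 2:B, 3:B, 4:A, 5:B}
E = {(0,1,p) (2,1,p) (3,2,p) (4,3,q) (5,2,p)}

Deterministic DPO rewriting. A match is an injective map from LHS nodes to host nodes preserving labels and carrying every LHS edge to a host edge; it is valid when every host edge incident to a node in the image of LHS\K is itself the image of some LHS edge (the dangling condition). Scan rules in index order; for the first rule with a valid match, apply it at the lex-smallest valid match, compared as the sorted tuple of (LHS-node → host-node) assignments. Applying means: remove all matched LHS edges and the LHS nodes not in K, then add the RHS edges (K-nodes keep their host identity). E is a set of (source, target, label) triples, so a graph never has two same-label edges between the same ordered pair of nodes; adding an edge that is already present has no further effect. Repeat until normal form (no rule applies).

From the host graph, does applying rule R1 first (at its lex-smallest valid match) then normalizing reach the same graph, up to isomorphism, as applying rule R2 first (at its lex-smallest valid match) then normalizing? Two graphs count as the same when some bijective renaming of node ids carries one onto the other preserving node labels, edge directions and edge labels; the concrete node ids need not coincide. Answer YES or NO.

branch R1-first: apply at {0↦2, 1↦5} → |E|=4, then 3 more step(s) → NF |V|=2 |E|=1 V={0:D, 1:B} E=0-p->1
branch R2-first: apply at {0↦4, 1↦3} → |E|=4, then 3 more step(s) → NF |V|=2 |E|=1 V={0:D, 1:B} E=0-p->1
graphs isomorphic (equal up to label-preserving node renaming)

Answer: YES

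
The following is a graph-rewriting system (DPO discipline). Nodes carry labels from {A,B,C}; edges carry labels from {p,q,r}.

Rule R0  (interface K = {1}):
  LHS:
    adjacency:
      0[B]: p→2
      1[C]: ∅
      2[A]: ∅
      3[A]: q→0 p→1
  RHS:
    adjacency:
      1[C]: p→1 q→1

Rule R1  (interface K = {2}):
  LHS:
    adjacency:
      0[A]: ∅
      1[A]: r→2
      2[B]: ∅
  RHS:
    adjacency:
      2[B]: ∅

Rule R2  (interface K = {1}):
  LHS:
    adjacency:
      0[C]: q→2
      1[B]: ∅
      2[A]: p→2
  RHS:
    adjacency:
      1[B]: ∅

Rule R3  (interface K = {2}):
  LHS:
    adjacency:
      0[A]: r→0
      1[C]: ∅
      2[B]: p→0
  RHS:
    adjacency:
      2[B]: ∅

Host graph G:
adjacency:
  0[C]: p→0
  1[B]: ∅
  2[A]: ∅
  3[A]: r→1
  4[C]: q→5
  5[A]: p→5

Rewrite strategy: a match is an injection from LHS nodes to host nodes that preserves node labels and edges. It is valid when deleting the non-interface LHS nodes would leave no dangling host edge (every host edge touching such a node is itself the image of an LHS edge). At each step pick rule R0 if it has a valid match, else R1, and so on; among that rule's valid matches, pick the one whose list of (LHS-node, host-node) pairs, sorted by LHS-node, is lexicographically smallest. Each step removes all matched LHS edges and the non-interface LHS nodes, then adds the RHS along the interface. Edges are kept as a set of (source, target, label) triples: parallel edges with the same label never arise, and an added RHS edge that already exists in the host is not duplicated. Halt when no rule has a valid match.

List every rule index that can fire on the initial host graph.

R0: no valid match — LHS pattern not found
R1: 1 valid match — {0↦2, 1↦3, 2↦1}
R2: 1 valid match — {0↦4, 1↦1, 2↦5}
R3: no valid match — LHS pattern not found

Answer: [R1,R2]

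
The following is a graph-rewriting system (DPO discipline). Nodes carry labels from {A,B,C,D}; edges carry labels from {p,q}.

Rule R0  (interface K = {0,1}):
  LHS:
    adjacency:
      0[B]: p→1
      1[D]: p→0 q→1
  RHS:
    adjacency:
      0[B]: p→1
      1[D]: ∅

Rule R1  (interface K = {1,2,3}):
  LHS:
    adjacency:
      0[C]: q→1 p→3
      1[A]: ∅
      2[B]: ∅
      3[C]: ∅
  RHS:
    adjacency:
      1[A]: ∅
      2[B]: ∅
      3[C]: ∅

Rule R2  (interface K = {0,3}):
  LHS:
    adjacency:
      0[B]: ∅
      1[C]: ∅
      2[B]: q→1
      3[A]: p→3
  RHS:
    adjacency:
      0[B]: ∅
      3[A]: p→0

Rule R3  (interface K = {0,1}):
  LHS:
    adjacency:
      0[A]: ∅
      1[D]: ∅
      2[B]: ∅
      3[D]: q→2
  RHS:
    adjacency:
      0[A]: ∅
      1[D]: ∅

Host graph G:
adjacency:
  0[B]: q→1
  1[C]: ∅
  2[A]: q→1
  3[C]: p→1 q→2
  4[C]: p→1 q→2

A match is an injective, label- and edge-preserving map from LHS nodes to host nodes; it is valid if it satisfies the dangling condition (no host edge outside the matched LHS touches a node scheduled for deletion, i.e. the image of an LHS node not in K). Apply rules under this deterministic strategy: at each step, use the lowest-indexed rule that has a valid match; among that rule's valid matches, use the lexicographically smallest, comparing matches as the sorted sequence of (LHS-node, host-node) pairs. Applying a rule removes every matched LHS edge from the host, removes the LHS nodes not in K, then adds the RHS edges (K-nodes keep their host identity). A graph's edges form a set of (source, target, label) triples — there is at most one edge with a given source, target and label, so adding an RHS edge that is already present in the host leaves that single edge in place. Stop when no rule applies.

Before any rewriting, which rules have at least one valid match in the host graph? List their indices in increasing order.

R0: no valid match — LHS pattern not found
R1: 2 valid matches — {0↦3, 1↦2, 2↦0, 3↦1}, {0↦4, 1↦2, 2↦0, 3↦1}
R2: no valid match — LHS pattern not found
R3: no valid match — LHS pattern not found

Answer: [R1]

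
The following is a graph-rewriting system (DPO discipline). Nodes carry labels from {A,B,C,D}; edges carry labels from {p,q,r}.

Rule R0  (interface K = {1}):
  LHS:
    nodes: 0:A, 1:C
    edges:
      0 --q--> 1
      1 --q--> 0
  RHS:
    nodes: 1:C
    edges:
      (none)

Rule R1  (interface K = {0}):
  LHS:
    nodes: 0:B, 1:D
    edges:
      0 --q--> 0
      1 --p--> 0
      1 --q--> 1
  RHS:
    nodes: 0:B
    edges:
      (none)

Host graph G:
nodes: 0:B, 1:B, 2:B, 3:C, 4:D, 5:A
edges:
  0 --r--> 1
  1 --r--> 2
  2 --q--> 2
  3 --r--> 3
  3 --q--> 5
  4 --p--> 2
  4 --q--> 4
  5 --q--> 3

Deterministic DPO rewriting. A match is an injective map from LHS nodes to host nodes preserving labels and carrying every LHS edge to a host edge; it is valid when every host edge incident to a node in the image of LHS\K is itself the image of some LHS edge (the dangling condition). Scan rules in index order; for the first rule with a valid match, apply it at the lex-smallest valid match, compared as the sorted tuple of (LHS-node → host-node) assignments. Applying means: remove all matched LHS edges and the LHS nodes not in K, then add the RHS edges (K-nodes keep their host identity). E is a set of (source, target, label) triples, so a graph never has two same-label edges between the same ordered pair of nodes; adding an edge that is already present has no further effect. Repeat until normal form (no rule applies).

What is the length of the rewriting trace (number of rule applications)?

start.  V:6 E:8  edges: 0-r->1 1-r->2 2-q->2 3-r->3 3-q->5 4-p->2 4-q->4 5-q->3
1. fire R0 via {0↦5, 1↦3}  →  V:5 E:6  edges: 0-r->1 1-r->2 2-q->2 3-r->3 4-p->2 4-q->4
2. fire R1 via {0↦2, 1↦4}  →  V:4 E:3  edges: 0-r->1 1-r->2 3-r->3
final graph: no rule applies after step 2

Answer: 2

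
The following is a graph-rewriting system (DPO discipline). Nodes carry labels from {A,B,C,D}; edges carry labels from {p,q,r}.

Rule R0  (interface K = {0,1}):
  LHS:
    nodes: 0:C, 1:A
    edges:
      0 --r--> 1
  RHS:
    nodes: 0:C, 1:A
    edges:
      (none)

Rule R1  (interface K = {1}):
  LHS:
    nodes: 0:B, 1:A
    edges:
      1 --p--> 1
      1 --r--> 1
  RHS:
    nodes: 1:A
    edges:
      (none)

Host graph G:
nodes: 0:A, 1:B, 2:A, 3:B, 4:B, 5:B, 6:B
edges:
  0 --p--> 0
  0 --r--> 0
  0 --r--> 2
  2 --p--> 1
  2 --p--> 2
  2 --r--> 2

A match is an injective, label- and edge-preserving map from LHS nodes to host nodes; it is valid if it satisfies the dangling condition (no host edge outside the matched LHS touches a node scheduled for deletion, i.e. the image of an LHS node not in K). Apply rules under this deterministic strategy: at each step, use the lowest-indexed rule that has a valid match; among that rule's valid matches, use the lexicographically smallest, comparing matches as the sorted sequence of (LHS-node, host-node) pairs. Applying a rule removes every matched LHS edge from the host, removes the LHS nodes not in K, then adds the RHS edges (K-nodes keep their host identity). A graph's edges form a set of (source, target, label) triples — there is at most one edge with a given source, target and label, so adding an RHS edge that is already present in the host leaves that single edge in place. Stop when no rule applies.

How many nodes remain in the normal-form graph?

initial: |V|=7 |E|=6  E = 0-p->0 0-r->0 0-r->2 2-p->1 2-p->2 2-r->2
step 1: apply R1 at {0↦3, 1↦0}  → |V|=6 |E|=4  E = 0-r->2 2-p->1 2-p->2 2-r->2
step 2: apply R1 at {0↦4, 1↦2}  → |V|=5 |E|=2  E = 0-r->2 2-p->1
normal form: no rule applies after step 2
NF nodes: {0:A, 1:B, 2:A, 5:B, 6:B}

Answer: 5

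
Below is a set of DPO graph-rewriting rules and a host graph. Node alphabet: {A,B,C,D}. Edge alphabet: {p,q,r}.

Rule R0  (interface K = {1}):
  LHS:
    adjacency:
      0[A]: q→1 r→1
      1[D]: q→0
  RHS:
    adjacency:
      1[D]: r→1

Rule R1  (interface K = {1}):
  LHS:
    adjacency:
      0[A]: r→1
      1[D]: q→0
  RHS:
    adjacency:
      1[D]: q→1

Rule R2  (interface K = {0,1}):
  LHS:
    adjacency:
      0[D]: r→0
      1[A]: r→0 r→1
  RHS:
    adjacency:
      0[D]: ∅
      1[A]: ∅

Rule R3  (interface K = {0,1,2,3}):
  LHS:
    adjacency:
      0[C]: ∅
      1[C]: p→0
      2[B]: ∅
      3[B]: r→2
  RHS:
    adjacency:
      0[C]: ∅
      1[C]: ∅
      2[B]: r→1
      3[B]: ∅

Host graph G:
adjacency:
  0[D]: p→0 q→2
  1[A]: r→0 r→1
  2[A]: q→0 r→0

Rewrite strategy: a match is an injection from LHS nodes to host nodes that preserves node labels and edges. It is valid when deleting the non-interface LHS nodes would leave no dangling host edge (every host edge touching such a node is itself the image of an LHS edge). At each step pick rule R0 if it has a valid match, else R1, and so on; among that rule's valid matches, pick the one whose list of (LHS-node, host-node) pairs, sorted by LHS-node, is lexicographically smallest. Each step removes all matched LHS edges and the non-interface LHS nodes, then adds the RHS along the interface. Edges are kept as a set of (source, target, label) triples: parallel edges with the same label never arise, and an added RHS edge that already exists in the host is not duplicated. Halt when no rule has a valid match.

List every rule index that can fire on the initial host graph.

Answer: [R0]

Derivation:
R0: 1 valid match — {0↦2, 1↦0}
R1: no valid match — 1 raw match, all fail dangling condition
R2: no valid match — LHS pattern not found
R3: no valid match — LHS pattern not found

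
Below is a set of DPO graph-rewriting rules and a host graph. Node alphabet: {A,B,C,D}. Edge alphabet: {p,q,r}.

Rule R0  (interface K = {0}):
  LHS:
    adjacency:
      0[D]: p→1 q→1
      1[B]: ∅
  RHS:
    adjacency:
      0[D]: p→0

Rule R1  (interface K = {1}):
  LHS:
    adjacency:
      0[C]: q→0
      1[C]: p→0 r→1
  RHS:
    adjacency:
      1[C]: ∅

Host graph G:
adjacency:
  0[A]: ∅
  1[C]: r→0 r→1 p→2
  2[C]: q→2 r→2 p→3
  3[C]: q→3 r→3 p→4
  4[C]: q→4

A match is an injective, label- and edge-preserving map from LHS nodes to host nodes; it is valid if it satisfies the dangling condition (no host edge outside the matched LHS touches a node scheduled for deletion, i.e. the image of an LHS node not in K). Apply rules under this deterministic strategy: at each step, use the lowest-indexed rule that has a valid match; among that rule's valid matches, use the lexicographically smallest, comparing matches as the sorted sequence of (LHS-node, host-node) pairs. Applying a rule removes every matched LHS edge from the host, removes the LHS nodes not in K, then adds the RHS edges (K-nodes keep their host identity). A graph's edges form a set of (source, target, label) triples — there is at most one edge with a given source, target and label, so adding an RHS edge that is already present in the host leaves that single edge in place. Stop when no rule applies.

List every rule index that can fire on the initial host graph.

R0: no valid match — LHS pattern not found
R1: 1 valid match — {0↦4, 1↦3}

Answer: [R1]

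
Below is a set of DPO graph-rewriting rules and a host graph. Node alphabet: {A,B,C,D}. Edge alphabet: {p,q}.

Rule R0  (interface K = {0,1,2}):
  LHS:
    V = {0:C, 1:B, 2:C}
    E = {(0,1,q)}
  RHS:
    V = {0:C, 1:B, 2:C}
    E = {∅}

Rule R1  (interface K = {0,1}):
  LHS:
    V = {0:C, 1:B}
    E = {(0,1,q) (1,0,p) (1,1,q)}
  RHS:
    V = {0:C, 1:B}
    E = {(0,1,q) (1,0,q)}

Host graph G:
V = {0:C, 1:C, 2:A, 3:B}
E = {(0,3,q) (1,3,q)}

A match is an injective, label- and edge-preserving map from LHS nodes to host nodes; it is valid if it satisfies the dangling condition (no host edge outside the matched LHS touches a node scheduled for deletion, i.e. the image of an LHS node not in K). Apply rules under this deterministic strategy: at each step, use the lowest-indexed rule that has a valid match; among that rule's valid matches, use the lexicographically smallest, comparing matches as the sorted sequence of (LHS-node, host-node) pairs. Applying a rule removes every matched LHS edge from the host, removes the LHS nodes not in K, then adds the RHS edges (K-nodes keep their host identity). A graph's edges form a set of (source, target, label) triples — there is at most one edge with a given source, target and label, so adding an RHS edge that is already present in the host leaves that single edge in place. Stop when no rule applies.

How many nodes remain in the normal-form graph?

start.  V:4 E:2  edges: 0-q->3 1-q->3
1. fire R0 via {0↦0, 1↦3, 2↦1}  →  V:4 E:1  edges: 1-q->3
2. fire R0 via {0↦1, 1↦3, 2↦0}  →  V:4 E:0  edges: ∅
halt: no rule applies after step 2
NF nodes: {0:C, 1:C, 2:A, 3:B}

Answer: 4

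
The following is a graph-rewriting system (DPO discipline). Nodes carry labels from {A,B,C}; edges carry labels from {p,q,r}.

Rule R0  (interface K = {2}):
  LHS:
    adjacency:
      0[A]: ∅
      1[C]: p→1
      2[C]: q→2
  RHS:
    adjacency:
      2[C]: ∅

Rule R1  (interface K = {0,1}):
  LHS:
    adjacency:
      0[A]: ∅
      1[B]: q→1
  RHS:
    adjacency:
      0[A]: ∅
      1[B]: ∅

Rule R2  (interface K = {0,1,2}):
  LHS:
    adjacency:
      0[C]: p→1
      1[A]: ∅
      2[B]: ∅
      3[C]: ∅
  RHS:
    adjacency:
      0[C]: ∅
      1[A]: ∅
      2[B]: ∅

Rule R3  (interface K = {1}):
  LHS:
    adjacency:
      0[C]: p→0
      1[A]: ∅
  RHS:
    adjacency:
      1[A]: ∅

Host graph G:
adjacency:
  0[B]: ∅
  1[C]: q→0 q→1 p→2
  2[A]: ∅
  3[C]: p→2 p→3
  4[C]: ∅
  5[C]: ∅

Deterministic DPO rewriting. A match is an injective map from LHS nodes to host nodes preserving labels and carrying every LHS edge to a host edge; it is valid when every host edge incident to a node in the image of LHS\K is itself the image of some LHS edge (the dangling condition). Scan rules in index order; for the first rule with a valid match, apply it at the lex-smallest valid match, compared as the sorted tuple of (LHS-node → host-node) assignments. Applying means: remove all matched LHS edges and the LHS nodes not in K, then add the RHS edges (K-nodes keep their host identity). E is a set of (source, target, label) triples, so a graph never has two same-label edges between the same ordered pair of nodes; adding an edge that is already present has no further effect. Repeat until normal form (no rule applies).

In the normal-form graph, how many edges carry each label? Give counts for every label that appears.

Answer: q:1

Rewrite trace:
initial: |V|=6 |E|=5  E = 1-q->0 1-q->1 1-p->2 3-p->2 3-p->3
step 1: apply R2 at {0↦1, 1↦2, 2↦0, 3↦4}  → |V|=5 |E|=4  E = 1-q->0 1-q->1 3-p->2 3-p->3
step 2: apply R2 at {0↦3, 1↦2, 2↦0, 3↦5}  → |V|=4 |E|=3  E = 1-q->0 1-q->1 3-p->3
step 3: apply R0 at {0↦2, 1↦3, 2↦1}  → |V|=2 |E|=1  E = 1-q->0
final graph: no rule applies after step 3
NF edges: [(1, 0, 'q')]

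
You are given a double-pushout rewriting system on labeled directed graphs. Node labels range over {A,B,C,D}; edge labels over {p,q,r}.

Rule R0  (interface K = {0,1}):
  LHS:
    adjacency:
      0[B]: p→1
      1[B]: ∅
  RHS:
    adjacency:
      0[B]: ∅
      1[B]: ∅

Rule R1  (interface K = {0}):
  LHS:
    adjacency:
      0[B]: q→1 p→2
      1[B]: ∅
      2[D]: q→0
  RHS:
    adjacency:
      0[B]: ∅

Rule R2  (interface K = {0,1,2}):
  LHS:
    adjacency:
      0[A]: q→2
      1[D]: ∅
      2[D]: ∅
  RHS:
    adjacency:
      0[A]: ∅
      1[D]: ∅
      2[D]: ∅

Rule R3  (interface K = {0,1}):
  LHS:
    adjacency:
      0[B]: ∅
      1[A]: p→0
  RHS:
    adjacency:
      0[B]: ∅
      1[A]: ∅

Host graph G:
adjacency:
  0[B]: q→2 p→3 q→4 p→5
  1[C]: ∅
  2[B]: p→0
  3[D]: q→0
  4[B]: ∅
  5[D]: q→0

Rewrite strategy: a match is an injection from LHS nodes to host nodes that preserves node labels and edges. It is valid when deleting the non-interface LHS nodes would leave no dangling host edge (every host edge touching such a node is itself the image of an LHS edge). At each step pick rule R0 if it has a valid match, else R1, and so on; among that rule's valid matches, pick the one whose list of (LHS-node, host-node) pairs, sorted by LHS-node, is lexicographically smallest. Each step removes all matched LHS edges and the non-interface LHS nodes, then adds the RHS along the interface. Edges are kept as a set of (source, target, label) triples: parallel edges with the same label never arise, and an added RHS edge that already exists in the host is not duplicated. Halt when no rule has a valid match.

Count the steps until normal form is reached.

start.  V:6 E:7  edges: 0-q->2 0-p->3 0-q->4 0-p->5 2-p->0 3-q->0 5-q->0
1. fire R0 via {0↦2, 1↦0}  →  V:6 E:6  edges: 0-q->2 0-p->3 0-q->4 0-p->5 3-q->0 5-q->0
2. fire R1 via {0↦0, 1↦2, 2↦3}  →  V:4 E:3  edges: 0-q->4 0-p->5 5-q->0
3. fire R1 via {0↦0, 1↦4, 2↦5}  →  V:2 E:0  edges: ∅
normal form: no rule applies after step 3

Answer: 3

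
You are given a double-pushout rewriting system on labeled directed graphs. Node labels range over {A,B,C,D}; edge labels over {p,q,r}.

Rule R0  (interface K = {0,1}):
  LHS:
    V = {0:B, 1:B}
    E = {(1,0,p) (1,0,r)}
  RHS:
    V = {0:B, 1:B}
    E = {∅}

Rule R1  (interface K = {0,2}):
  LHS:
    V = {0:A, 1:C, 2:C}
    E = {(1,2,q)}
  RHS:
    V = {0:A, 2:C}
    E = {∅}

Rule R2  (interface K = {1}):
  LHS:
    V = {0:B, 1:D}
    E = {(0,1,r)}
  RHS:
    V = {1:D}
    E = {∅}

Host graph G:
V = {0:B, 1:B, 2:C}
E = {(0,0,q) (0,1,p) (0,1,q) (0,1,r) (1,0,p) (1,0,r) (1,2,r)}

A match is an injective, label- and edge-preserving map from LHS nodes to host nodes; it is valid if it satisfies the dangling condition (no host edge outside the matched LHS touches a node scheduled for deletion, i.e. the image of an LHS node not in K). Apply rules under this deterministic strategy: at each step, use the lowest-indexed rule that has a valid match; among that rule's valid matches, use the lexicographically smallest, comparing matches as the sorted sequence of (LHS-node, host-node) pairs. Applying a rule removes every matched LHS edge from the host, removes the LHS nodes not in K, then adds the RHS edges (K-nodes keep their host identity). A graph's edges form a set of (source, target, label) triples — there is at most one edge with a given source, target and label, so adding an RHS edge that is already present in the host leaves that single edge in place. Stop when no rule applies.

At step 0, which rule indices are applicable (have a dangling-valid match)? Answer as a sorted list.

Answer: [R0]

Steps:
R0: 2 valid matches — {0↦0, 1↦1}, {0↦1, 1↦0}
R1: no valid match — LHS pattern not found
R2: no valid match — LHS pattern not found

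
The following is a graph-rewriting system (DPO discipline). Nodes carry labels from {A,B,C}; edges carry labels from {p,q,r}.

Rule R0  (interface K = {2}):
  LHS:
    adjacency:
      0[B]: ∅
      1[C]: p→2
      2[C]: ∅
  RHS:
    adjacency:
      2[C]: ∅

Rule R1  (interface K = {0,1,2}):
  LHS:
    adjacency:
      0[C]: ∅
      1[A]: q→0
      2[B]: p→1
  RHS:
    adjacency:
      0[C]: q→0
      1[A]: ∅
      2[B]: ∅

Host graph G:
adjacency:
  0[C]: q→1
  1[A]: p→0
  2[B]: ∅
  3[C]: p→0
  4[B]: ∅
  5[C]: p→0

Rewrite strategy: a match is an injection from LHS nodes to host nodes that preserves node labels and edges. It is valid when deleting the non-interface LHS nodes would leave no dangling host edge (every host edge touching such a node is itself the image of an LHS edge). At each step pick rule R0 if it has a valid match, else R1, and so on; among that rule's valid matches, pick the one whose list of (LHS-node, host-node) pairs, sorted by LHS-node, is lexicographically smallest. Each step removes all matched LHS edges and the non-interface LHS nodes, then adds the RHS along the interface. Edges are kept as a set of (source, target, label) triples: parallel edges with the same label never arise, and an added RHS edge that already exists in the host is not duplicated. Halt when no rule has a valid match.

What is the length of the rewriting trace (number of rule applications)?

Answer: 2

Derivation:
initial: |V|=6 |E|=4  E = 0-q->1 1-p->0 3-p->0 5-p->0
step 1: apply R0 at {0↦2, 1↦3, 2↦0}  → |V|=4 |E|=3  E = 0-q->1 1-p->0 5-p->0
step 2: apply R0 at {0↦4, 1↦5, 2↦0}  → |V|=2 |E|=2  E = 0-q->1 1-p->0
final graph: no rule applies after step 2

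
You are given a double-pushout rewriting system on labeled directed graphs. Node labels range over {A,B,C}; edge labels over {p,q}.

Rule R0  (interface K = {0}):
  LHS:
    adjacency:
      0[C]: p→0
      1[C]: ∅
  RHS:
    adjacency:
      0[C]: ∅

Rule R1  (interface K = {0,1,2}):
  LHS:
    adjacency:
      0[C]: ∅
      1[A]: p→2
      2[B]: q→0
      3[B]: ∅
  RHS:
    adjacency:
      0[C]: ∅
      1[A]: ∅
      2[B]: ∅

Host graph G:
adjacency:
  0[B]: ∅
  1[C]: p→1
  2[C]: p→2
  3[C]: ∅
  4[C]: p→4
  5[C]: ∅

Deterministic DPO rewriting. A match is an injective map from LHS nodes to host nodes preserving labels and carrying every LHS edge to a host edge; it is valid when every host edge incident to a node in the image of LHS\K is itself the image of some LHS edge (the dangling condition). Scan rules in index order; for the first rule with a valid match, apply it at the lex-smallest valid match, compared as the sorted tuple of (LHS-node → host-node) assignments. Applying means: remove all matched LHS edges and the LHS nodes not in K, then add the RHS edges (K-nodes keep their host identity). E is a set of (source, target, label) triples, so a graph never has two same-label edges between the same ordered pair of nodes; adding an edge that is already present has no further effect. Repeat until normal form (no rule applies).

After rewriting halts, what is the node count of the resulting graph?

Answer: 3

Steps:
start.  V:6 E:3  edges: 1-p->1 2-p->2 4-p->4
1. fire R0 via {0↦1, 1↦3}  →  V:5 E:2  edges: 2-p->2 4-p->4
2. fire R0 via {0↦2, 1↦1}  →  V:4 E:1  edges: 4-p->4
3. fire R0 via {0↦4, 1↦2}  →  V:3 E:0  edges: ∅
halt: no rule applies after step 3
NF nodes: {0:B, 4:C, 5:C}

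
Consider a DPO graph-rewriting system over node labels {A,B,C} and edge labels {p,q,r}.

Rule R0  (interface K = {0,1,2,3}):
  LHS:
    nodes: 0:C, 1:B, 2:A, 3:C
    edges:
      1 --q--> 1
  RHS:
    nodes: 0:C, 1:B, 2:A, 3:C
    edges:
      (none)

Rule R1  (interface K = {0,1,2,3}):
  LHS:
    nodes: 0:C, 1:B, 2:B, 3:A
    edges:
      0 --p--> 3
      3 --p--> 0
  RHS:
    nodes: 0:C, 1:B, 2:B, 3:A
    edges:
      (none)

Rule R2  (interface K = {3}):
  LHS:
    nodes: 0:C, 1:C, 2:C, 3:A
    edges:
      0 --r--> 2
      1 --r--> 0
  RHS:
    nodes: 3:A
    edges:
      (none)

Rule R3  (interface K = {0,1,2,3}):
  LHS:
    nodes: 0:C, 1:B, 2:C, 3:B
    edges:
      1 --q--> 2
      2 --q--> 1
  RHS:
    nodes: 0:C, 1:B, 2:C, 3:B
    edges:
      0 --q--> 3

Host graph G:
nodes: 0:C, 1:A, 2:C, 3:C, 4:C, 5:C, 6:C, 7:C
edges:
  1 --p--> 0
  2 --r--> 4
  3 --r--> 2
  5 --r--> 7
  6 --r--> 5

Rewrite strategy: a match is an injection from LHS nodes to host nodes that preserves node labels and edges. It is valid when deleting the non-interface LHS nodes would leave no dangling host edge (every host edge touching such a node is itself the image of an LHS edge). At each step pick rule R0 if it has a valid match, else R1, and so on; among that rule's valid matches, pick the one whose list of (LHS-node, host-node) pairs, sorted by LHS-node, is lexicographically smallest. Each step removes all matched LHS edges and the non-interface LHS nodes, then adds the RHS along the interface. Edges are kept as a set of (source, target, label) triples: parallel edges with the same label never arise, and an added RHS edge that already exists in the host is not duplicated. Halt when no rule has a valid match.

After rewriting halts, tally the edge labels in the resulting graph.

Answer: p:1

Steps:
initial: |V|=8 |E|=5  E = 1-p->0 2-r->4 3-r->2 5-r->7 6-r->5
step 1: apply R2 at {0↦2, 1↦3, 2↦4, 3↦1}  → |V|=5 |E|=3  E = 1-p->0 5-r->7 6-r->5
step 2: apply R2 at {0↦5, 1↦6, 2↦7, 3↦1}  → |V|=2 |E|=1  E = 1-p->0
normal form: no rule applies after step 2
NF edges: [(1, 0, 'p')]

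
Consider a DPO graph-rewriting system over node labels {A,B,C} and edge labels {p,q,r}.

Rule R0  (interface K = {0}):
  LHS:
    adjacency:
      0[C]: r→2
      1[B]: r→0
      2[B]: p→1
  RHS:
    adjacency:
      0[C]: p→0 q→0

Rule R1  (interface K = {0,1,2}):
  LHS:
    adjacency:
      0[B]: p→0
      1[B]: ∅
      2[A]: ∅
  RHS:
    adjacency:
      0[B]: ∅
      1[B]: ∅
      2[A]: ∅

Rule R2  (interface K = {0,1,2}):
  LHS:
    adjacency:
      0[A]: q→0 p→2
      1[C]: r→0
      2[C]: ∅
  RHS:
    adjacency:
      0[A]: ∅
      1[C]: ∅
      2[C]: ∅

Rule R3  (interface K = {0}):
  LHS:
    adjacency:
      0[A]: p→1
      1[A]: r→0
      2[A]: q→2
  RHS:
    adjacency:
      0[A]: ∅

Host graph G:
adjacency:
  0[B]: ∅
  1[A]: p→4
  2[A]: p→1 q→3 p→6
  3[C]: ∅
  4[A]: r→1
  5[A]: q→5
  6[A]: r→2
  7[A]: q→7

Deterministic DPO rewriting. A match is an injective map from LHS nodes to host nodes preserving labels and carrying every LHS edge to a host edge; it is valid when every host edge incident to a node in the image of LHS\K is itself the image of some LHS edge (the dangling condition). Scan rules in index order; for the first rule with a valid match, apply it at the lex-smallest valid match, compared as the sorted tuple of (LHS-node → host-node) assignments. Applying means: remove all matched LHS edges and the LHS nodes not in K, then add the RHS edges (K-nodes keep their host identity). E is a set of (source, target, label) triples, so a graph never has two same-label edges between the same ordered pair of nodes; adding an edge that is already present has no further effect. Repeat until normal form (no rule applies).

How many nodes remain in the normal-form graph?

start.  V:8 E:8  edges: 1-p->4 2-p->1 2-q->3 2-p->6 4-r->1 5-q->5 6-r->2 7-q->7
1. fire R3 via {0↦1, 1↦4, 2↦5}  →  V:6 E:5  edges: 2-p->1 2-q->3 2-p->6 6-r->2 7-q->7
2. fire R3 via {0↦2, 1↦6, 2↦7}  →  V:4 E:2  edges: 2-p->1 2-q->3
halt: no rule applies after step 2
NF nodes: {0:B, 1:A, 2:A, 3:C}

Answer: 4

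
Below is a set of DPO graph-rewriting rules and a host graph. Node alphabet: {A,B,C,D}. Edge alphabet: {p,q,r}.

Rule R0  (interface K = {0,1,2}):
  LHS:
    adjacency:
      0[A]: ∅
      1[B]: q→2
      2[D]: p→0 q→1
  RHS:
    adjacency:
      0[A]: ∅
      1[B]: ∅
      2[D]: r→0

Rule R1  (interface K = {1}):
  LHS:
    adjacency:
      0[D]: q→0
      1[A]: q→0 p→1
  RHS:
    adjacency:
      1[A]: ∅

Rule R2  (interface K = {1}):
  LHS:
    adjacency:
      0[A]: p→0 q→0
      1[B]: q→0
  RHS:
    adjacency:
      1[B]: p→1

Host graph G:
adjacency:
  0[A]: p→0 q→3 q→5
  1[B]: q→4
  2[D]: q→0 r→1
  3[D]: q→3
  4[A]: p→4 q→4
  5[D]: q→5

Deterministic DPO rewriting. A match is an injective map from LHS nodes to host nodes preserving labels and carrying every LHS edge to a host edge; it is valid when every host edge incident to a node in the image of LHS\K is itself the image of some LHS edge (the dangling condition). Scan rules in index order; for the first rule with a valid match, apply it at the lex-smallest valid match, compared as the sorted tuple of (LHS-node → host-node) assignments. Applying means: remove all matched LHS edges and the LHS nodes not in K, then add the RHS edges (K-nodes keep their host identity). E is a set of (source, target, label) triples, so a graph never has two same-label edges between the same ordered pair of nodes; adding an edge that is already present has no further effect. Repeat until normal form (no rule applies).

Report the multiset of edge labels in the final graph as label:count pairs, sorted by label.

Answer: p:1 q:3 r:1

Derivation:
[0] host  ⇒  6 nodes, 10 edges  {0-p->0 0-q->3 0-q->5 1-q->4 2-q->0 2-r->1 3-q->3 4-p->4 4-q->4 5-q->5}
[1] R1 @ {0↦3, 1↦0}  ⇒  5 nodes, 7 edges  {0-q->5 1-q->4 2-q->0 2-r->1 4-p->4 4-q->4 5-q->5}
[2] R2 @ {0↦4, 1↦1}  ⇒  4 nodes, 5 edges  {0-q->5 1-p->1 2-q->0 2-r->1 5-q->5}
normal form: no rule applies after step 2
NF edges: [(0, 5, 'q'), (1, 1, 'p'), (2, 0, 'q'), (2, 1, 'r'), (5, 5, 'q')]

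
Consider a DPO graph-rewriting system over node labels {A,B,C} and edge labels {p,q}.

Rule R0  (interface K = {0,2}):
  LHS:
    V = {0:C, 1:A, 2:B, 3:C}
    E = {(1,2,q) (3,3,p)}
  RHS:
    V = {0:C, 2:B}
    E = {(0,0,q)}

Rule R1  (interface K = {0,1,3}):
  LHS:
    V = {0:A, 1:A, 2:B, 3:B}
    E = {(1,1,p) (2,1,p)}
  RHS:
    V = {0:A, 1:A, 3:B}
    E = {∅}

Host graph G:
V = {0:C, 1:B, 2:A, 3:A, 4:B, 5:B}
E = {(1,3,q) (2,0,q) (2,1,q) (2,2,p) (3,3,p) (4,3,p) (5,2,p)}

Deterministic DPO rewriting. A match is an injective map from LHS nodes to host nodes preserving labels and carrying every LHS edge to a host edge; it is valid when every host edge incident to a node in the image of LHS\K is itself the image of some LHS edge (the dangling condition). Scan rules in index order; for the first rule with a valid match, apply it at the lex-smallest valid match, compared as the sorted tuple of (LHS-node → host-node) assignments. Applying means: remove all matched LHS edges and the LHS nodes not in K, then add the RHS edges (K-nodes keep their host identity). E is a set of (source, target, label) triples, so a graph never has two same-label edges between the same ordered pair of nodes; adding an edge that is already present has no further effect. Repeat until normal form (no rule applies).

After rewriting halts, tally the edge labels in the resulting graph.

start.  V:6 E:7  edges: 1-q->3 2-q->0 2-q->1 2-p->2 3-p->3 4-p->3 5-p->2
1. fire R1 via {0↦2, 1↦3, 2↦4, 3↦1}  →  V:5 E:5  edges: 1-q->3 2-q->0 2-q->1 2-p->2 5-p->2
2. fire R1 via {0↦3, 1↦2, 2↦5, 3↦1}  →  V:4 E:3  edges: 1-q->3 2-q->0 2-q->1
normal form: no rule applies after step 2
NF edges: [(1, 3, 'q'), (2, 0, 'q'), (2, 1, 'q')]

Answer: q:3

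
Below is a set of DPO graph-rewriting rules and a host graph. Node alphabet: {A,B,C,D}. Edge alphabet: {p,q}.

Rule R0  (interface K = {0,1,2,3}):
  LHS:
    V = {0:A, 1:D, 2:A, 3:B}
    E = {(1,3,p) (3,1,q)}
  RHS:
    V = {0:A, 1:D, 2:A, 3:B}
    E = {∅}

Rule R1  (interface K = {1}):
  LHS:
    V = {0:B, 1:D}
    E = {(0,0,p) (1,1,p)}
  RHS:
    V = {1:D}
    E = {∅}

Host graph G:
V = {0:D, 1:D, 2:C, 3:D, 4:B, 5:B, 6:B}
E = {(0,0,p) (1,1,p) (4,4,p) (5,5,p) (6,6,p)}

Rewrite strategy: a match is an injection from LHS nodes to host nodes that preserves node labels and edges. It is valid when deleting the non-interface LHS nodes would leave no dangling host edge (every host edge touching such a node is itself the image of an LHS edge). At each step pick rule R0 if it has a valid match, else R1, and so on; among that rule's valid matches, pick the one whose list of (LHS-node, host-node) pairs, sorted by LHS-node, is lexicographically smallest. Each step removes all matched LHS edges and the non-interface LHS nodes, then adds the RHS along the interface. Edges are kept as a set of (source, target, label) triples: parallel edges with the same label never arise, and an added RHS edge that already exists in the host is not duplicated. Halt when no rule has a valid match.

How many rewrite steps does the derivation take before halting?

Answer: 2

Steps:
start.  V:7 E:5  edges: 0-p->0 1-p->1 4-p->4 5-p->5 6-p->6
1. fire R1 via {0↦4, 1↦0}  →  V:6 E:3  edges: 1-p->1 5-p->5 6-p->6
2. fire R1 via {0↦5, 1↦1}  →  V:5 E:1  edges: 6-p->6
final graph: no rule applies after step 2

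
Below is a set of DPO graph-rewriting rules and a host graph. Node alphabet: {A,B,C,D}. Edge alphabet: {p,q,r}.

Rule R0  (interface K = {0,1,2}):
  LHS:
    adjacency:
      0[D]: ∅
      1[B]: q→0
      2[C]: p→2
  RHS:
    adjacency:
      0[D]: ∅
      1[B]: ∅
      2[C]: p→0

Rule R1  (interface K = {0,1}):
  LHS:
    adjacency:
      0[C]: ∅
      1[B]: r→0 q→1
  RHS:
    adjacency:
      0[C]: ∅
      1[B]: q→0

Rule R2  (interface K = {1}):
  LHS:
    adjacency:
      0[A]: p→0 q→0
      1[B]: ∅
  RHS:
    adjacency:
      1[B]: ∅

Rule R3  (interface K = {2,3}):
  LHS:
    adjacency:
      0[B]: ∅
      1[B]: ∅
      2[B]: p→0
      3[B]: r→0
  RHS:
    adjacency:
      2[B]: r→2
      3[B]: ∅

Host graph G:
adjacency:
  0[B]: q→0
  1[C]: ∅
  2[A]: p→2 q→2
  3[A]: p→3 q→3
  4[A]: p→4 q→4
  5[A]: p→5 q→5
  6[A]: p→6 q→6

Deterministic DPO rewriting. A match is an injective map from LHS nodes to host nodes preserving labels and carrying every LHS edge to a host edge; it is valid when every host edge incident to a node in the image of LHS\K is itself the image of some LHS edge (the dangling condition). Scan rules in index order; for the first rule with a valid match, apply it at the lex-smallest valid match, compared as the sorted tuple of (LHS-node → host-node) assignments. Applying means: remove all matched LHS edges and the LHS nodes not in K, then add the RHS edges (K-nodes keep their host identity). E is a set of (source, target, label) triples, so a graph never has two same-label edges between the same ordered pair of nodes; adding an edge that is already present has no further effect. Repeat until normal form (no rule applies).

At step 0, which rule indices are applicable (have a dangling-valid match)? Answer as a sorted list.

R0: no valid match — LHS pattern not found
R1: no valid match — LHS pattern not found
R2: 5 valid matches — {0↦2, 1↦0}, {0↦3, 1↦0}, {0↦4, 1↦0} (+2 more)
R3: no valid match — LHS pattern not found

Answer: [R2]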